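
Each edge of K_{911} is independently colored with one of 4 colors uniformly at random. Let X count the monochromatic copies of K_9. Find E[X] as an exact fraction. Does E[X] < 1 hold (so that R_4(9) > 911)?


E[X] = C(911, 9) · 4^{1 − 36} = 1144686900492291197405 · 4^{−35} = 1144686900492291197405/1180591620717411303424.
As a reduced fraction: E[X] = 1144686900492291197405/1180591620717411303424 ≈ 0.970.
Is E[X] < 1? YES.
Since E[X] < 1, there exists a 4-coloring of K_{911} with no monochromatic K_9; hence R_4(9) > 911.

E[X] = 1144686900492291197405/1180591620717411303424 ≈ 0.970; E[X] < 1, so R_4(9) > 911.


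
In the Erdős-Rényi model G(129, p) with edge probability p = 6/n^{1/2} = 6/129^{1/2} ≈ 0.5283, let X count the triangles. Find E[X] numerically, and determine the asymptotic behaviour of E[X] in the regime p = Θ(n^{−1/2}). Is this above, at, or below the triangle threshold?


Number of potential triangles: C(129, 3) = 349504.
Each occurs with probability p³ ≈ (0.5283)³ ≈ 1.474243e-01.
By linearity: E[X] = C(129, 3)·p³ ≈ 349504 · 1.474243e-01 ≈ 51525.3958.
Since α = 1/2 < 1, p = c/n^{1/2} ≫ 1/n is above the triangle threshold p ~ 1/n. Asymptotically E[X] ~ (c³/6)·n^{3(1−α)} = (6³/6)·n^{1.5} → ∞; triangles are abundant w.h.p.

E[X] ≈ 51525.3958; in regime p = Θ(1/n^{1/2}) E[X] diverges (above the triangle threshold p ~ 1/n).


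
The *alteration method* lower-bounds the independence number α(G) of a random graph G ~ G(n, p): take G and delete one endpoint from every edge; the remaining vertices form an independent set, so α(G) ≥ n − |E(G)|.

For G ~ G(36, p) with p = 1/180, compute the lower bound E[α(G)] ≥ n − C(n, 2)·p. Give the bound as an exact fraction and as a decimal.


E[|E(G)|] = C(36, 2)·p = 630 · (1/180) = 7/2.
E[α(G)] ≥ n − E[|E(G)|] = 36 − 7/2 = 65/2.
Numerically: ≈ 32.5000.
(This is only a lower bound; the true E[α(G)] may be larger.)

E[α(G)] ≥ 65/2 ≈ 32.5000.


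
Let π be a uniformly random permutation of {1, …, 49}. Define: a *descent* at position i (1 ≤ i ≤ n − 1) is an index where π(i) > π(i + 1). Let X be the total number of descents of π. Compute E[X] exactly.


Write X = Σ X_I over i = 1, …, 48, with X_I the indicator of one descent.
There are 48 indicators.
For each fixed i, the pair (π(i), π(i+1)) is a uniformly random ordered pair of distinct values from {1, …, 49}; by symmetry P[π(i) > π(i+1)] = 1/2.
By linearity: E[X] = 48 · (1/2) = (49 − 1) · (1/2) = 24 ≈ 24.000000.

E[X] = 24 = 24.000000.


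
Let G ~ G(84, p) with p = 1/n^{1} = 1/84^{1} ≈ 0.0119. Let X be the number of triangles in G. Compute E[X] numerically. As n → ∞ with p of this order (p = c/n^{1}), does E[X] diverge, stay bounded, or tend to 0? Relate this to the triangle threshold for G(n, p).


Number of potential triangles: C(84, 3) = 95284.
Each occurs with probability p³ ≈ (0.0119)³ ≈ 1.687183e-06.
By linearity: E[X] = C(84, 3)·p³ ≈ 95284 · 1.687183e-06 ≈ 0.1608.
Here α = 1, so p = 1/n is exactly at the triangle threshold p ~ 1/n. Asymptotically E[X] → c³/6 = 1³/6 = 1/6 ≈ 0.1667, a bounded constant. In this regime the triangle count is asymptotically Poisson(c³/6).

E[X] ≈ 0.1608; in regime p = Θ(1/n^{1}) E[X] stays bounded (at the triangle threshold p ~ 1/n).


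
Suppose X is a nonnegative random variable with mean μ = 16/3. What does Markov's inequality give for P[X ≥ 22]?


μ = E[X] = 16/3, a = 22.
Markov: P[X ≥ 22] ≤ μ/a = (16/3)/22 = 8/33.
Numerically: ≈ 0.2424.
(Since a = 22 > μ = 5.3333, the bound 8/33 is < 1 and informative.)

P[X ≥ 22] ≤ 8/33 ≈ 0.2424.


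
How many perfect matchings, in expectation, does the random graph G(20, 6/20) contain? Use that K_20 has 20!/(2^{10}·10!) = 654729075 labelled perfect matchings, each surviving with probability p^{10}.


K_20 has 20!/(2^{10}·10!) = 654729075 labelled perfect matchings.
For each such perfect matching H, let X_H = 1 if all 10 edges of H are present in G. Then P[X_H = 1] = p^{10} = (3/10)^{10} = 59049/10000000000.
By linearity: E[X] = Σ_H E[X_H] = 654729075 · p^{10} = 654729075 · 59049/10000000000 = 1546443885987/400000000.
Numerically: E[X] ≈ 3866.11.

E[X] = 654729075 · (3/10)^{10} = 1546443885987/400000000 ≈ 3866.11.


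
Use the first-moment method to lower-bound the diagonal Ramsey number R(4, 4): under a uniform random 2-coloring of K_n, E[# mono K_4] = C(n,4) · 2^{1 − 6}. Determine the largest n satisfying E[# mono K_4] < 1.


We need C(n, 4) · 2^{1 − 6} < 1, i.e. C(n, 4) < 2^{6 − 1} = 32.
Check values of n near the boundary:
  n = 4: C(4, 4) = 1; 1 < 32? YES
  n = 5: C(5, 4) = 5; 5 < 32? YES
  n = 6: C(6, 4) = 15; 15 < 32? YES
  n = 7: C(7, 4) = 35; 35 < 32? NO
  n = 8: C(8, 4) = 70; 70 < 32? NO
The largest n with C(n, 4) < 32 is n = 6 (where E[X] = 15/32 ≈ 0.46875). Hence R(4, 4) > 6, i.e. R(4, 4) ≥ 7.

Largest n = 6; hence R(4, 4) > 6.


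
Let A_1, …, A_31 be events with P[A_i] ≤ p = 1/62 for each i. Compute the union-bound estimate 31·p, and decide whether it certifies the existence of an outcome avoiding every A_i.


Union bound: P[∪_{i=1}^{31} A_i] ≤ Σ_i P[A_i] ≤ 31·p = 31·(1/62) = 1/2.
Numerically: 1/2 ≈ 0.5000000.
Is 1/2 < 1? YES.
Since P[∪ A_i] ≤ 1/2 < 1, the complement has P[∩ A_i^c] ≥ 1 − 1/2 = 1/2 > 0, so some outcome avoids every A_i.

31·p = 1/2 ≈ 0.5000000; existence CERTIFIED by the union bound.


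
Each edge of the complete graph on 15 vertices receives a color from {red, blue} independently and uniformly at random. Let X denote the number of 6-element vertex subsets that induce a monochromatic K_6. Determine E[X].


Let X = Σ_S X_S over the C(15, 6) = 5005 subsets S of size 6, where X_S = 1 if the K_6 on S is monochromatic.
For a fixed S, the K_6 on S has C(6, 2) = 15 edges. P[all 15 edges red] = (1/2)^15, and likewise for blue, so P[monochromatic] = 2·(1/2)^15 = 2^{1 − 15} = 1/16384.
By linearity of expectation: E[X] = C(15, 6) · 2^{1 − 15} = 5005 · 1/16384 = 5005/16384.
Numerically: E[X] ≈ 0.3055.

E[X] = C(15,6)·2^(1−C(6,2)) = 5005/16384 ≈ 0.3055.


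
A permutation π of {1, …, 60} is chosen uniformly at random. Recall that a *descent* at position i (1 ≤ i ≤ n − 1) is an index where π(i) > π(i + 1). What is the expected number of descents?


Write X = Σ X_I over i = 1, …, 59, with X_I the indicator of one descent.
There are 59 indicators.
For each fixed i, the pair (π(i), π(i+1)) is a uniformly random ordered pair of distinct values from {1, …, 60}; by symmetry P[π(i) > π(i+1)] = 1/2.
By linearity: E[X] = 59 · (1/2) = (60 − 1) · (1/2) = 59/2 ≈ 29.500.

E[X] = 59/2 = 29.500.


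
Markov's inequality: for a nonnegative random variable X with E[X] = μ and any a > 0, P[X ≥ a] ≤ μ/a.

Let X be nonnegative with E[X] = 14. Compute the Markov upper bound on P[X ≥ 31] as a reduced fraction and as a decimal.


μ = E[X] = 14, a = 31.
Markov: P[X ≥ 31] ≤ μ/a = (14)/31 = 14/31.
Numerically: ≈ 0.45161.
(Since a = 31 > μ = 14.00000, the bound 14/31 is < 1 and informative.)

P[X ≥ 31] ≤ 14/31 ≈ 0.45161.


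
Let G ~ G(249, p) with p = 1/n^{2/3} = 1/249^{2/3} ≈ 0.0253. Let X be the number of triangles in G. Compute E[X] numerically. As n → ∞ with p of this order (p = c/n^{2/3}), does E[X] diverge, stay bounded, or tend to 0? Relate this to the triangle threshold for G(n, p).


Number of potential triangles: C(249, 3) = 2542124.
Each occurs with probability p³ ≈ (0.0253)³ ≈ 1.61288e-05.
By linearity: E[X] = C(249, 3)·p³ ≈ 2542124 · 1.61288e-05 ≈ 41.001.
Since α = 2/3 < 1, p = c/n^{2/3} ≫ 1/n is above the triangle threshold p ~ 1/n. Asymptotically E[X] ~ (c³/6)·n^{3(1−α)} = (1³/6)·n^{1} → ∞; triangles are abundant w.h.p.

E[X] ≈ 41.001; in regime p = Θ(1/n^{2/3}) E[X] diverges (above the triangle threshold p ~ 1/n).


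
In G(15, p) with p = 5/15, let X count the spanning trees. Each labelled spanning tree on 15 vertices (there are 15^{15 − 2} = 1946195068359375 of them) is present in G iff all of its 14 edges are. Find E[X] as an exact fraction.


K_15 has 15^{15 − 2} = 1946195068359375 labelled spanning trees.
For each such spanning tree H, let X_H = 1 if all 14 edges of H are present in G. Then P[X_H = 1] = p^{14} = (1/3)^{14} = 1/4782969.
Summing the indicators: E[X] = Σ_H E[X_H] = 1946195068359375 · p^{14} = 1946195068359375 · 1/4782969 = 1220703125/3.
Numerically: E[X] ≈ 4.069e+08.

E[X] = 1946195068359375 · (1/3)^{14} = 1220703125/3 ≈ 4.069e+08.


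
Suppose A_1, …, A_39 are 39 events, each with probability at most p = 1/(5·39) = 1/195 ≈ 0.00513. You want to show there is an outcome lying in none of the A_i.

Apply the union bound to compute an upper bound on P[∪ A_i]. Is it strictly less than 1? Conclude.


Union bound: P[∪_{i=1}^{39} A_i] ≤ Σ_i P[A_i] ≤ 39·p = 39·(1/195) = 1/5.
Numerically: 1/5 ≈ 0.20000.
Is 1/5 < 1? YES.
Since P[∪ A_i] ≤ 1/5 < 1, the complement has P[∩ A_i^c] ≥ 1 − 1/5 = 4/5 > 0, so some outcome avoids every A_i.

39·p = 1/5 ≈ 0.20000; existence CERTIFIED by the union bound.


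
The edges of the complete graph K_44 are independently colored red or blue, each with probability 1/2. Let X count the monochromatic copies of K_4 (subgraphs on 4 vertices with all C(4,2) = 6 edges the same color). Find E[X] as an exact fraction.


Let X = Σ_S X_S over the C(44, 4) = 135751 subsets S of size 4, where X_S = 1 if the K_4 on S is monochromatic.
For a fixed S, the K_4 on S has C(4, 2) = 6 edges. P[all 6 edges red] = (1/2)^6, and likewise for blue, so P[monochromatic] = 2·(1/2)^6 = 2^{1 − 6} = 1/32.
Summing: E[X] = C(44, 4) · 2^{1 − 6} = 135751 · 1/32 = 135751/32.
Numerically: E[X] ≈ 4242.21875.

E[X] = C(44,4)·2^(1−C(4,2)) = 135751/32 ≈ 4242.21875.


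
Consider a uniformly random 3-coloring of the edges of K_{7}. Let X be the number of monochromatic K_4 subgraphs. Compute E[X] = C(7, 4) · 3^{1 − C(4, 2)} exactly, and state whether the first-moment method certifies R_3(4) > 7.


E[X] = C(7, 4) · 3^{1 − 6} = 35 · 3^{−5} = 35/243.
As a reduced fraction: E[X] = 35/243 ≈ 0.144033.
Is E[X] < 1? YES.
Since E[X] < 1, there exists a 3-coloring of K_{7} with no monochromatic K_4; hence R_3(4) > 7.

E[X] = 35/243 ≈ 0.144033; E[X] < 1, so R_3(4) > 7.


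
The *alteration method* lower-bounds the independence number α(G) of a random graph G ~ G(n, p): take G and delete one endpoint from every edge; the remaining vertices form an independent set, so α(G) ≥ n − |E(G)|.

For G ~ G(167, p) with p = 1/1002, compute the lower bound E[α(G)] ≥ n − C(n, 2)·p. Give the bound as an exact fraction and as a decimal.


E[|E(G)|] = C(167, 2)·p = 13861 · (1/1002) = 83/6.
E[α(G)] ≥ n − E[|E(G)|] = 167 − 83/6 = 919/6.
Numerically: ≈ 153.1667.
(This is only a lower bound; the true E[α(G)] may be larger.)

E[α(G)] ≥ 919/6 ≈ 153.1667.


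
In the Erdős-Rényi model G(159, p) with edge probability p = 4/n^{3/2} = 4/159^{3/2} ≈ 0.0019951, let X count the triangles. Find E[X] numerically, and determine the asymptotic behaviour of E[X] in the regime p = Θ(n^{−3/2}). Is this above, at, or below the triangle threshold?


Number of potential triangles: C(159, 3) = 657359.
Each occurs with probability p³ ≈ (0.0019951)³ ≈ 7.9413240e-09.
By linearity: E[X] = C(159, 3)·p³ ≈ 657359 · 7.9413240e-09 ≈ 0.00522.
Since α = 3/2 > 1, p = c/n^{3/2} = o(1/n) is below the triangle threshold p ~ 1/n. Asymptotically E[X] ~ (c³/6)·n^{3(1−α)} = (4³/6)·n^{-1.5} → 0, so by Markov's inequality G has no triangles w.h.p.

E[X] ≈ 0.00522; in regime p = Θ(1/n^{3/2}) E[X] tends to 0 (below the triangle threshold p ~ 1/n).


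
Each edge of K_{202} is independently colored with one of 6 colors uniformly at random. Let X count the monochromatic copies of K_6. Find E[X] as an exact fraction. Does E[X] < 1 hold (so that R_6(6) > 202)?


E[X] = C(202, 6) · 6^{1 − 15} = 87544611330 · 6^{−14} = 87544611330/78364164096.
As a reduced fraction: E[X] = 14590768555/13060694016 ≈ 1.11715.
Is E[X] < 1? NO.
Since E[X] ≥ 1, the first-moment bound is inconclusive at n = 202; it does NOT by itself certify R_6(6) > 202.

E[X] = 14590768555/13060694016 ≈ 1.11715; E[X] ≥ 1; first-moment method inconclusive here.


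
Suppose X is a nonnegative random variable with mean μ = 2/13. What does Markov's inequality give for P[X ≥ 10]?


μ = E[X] = 2/13, a = 10.
Markov: P[X ≥ 10] ≤ μ/a = (2/13)/10 = 1/65.
Numerically: ≈ 0.015.
(Since a = 10 > μ = 0.154, the bound 1/65 is < 1 and informative.)

P[X ≥ 10] ≤ 1/65 ≈ 0.015.


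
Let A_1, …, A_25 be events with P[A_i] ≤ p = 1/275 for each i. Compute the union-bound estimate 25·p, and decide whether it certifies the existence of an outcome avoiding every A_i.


Union bound: P[∪_{i=1}^{25} A_i] ≤ Σ_i P[A_i] ≤ 25·p = 25·(1/275) = 1/11.
Numerically: 1/11 ≈ 0.090909.
Is 1/11 < 1? YES.
Since P[∪ A_i] ≤ 1/11 < 1, the complement has P[∩ A_i^c] ≥ 1 − 1/11 = 10/11 > 0, so some outcome avoids every A_i.

25·p = 1/11 ≈ 0.090909; existence CERTIFIED by the union bound.


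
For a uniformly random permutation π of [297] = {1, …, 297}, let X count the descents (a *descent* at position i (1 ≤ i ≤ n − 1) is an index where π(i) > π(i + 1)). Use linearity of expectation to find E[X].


Write X = Σ X_I over i = 1, …, 296, with X_I the indicator of one descent.
There are 296 indicators.
For each fixed i, the pair (π(i), π(i+1)) is a uniformly random ordered pair of distinct values from {1, …, 297}; by symmetry P[π(i) > π(i+1)] = 1/2.
By linearity: E[X] = 296 · (1/2) = (297 − 1) · (1/2) = 148 ≈ 148.0000.

E[X] = 148 = 148.0000.


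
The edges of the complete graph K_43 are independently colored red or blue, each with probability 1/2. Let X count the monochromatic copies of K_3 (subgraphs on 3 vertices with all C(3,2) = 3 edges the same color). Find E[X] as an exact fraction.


Let X = Σ_S X_S over the C(43, 3) = 12341 subsets S of size 3, where X_S = 1 if the K_3 on S is monochromatic.
For a fixed S, the K_3 on S has C(3, 2) = 3 edges. P[all 3 edges red] = (1/2)^3, and likewise for blue, so P[monochromatic] = 2·(1/2)^3 = 2^{1 − 3} = 1/4.
By linearity: E[X] = C(43, 3) · 2^{1 − 3} = 12341 · 1/4 = 12341/4.
Numerically: E[X] ≈ 3085.250.

E[X] = C(43,3)·2^(1−C(3,2)) = 12341/4 ≈ 3085.250.


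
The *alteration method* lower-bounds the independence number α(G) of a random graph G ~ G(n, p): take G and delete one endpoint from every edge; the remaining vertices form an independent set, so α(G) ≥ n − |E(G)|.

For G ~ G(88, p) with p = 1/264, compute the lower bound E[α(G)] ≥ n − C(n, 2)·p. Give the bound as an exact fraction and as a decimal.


E[|E(G)|] = C(88, 2)·p = 3828 · (1/264) = 29/2.
E[α(G)] ≥ n − E[|E(G)|] = 88 − 29/2 = 147/2.
Numerically: ≈ 73.500.
(This is only a lower bound; the true E[α(G)] may be larger.)

E[α(G)] ≥ 147/2 ≈ 73.500.


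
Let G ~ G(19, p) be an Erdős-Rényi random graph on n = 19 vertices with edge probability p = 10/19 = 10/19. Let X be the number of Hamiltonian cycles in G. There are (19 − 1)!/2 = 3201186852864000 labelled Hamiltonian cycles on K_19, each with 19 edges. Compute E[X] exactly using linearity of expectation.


K_19 has (19 − 1)!/2 = 3201186852864000 labelled Hamiltonian cycles.
For each such Hamiltonian cycle H, let X_H = 1 if all 19 edges of H are present in G. Then P[X_H = 1] = p^{19} = (10/19)^{19} = 10000000000000000000/1978419655660313589123979.
By linearity: E[X] = Σ_H E[X_H] = 3201186852864000 · p^{19} = 3201186852864000 · 10000000000000000000/1978419655660313589123979 = 32011868528640000000000000000000000/1978419655660313589123979.
Numerically: E[X] ≈ 1.618e+10.

E[X] = 3201186852864000 · (10/19)^{19} = 32011868528640000000000000000000000/1978419655660313589123979 ≈ 1.618e+10.


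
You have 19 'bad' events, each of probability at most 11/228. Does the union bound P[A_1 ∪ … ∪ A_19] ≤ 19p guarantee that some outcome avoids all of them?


Union bound: P[∪_{i=1}^{19} A_i] ≤ Σ_i P[A_i] ≤ 19·p = 19·(11/228) = 11/12.
Numerically: 11/12 ≈ 0.9166667.
Is 11/12 < 1? YES.
Since P[∪ A_i] ≤ 11/12 < 1, the complement has P[∩ A_i^c] ≥ 1 − 11/12 = 1/12 > 0, so some outcome avoids every A_i.

19·p = 11/12 ≈ 0.9166667; existence CERTIFIED by the union bound.


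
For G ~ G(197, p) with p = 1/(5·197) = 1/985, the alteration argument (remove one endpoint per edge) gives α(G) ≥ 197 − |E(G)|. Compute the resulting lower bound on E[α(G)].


E[|E(G)|] = C(197, 2)·p = 19306 · (1/985) = 98/5.
E[α(G)] ≥ n − E[|E(G)|] = 197 − 98/5 = 887/5.
Numerically: ≈ 177.4000.
(This is only a lower bound; the true E[α(G)] may be larger.)

E[α(G)] ≥ 887/5 ≈ 177.4000.


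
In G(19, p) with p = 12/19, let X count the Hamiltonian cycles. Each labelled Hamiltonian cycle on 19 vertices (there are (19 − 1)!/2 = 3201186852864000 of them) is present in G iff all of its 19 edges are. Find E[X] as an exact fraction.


K_19 has (19 − 1)!/2 = 3201186852864000 labelled Hamiltonian cycles.
For each such Hamiltonian cycle H, let X_H = 1 if all 19 edges of H are present in G. Then P[X_H = 1] = p^{19} = (12/19)^{19} = 319479999370622926848/1978419655660313589123979.
By linearity: E[X] = Σ_H E[X_H] = 3201186852864000 · p^{19} = 3201186852864000 · 319479999370622926848/1978419655660313589123979 = 1022715173738237107931793611292672000/1978419655660313589123979.
Numerically: E[X] ≈ 5.1694e+11.

E[X] = 3201186852864000 · (12/19)^{19} = 1022715173738237107931793611292672000/1978419655660313589123979 ≈ 5.1694e+11.


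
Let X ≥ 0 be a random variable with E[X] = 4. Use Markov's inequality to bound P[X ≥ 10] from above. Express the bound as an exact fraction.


μ = E[X] = 4, a = 10.
Markov: P[X ≥ 10] ≤ μ/a = (4)/10 = 2/5.
Numerically: ≈ 0.400.
(Since a = 10 > μ = 4.000, the bound 2/5 is < 1 and informative.)

P[X ≥ 10] ≤ 2/5 ≈ 0.400.


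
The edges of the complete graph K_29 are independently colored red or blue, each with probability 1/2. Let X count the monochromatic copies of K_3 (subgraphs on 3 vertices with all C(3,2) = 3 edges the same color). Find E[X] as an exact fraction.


Let X = Σ_S X_S over the C(29, 3) = 3654 subsets S of size 3, where X_S = 1 if the K_3 on S is monochromatic.
For a fixed S, the K_3 on S has C(3, 2) = 3 edges. P[all 3 edges red] = (1/2)^3, and likewise for blue, so P[monochromatic] = 2·(1/2)^3 = 2^{1 − 3} = 1/4.
By linearity: E[X] = C(29, 3) · 2^{1 − 3} = 3654 · 1/4 = 1827/2.
Numerically: E[X] ≈ 913.5000.

E[X] = C(29,3)·2^(1−C(3,2)) = 1827/2 ≈ 913.5000.


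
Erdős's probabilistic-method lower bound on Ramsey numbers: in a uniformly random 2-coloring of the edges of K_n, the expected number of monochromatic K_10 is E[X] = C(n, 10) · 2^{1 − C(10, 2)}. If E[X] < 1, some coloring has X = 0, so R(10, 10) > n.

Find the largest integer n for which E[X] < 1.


We need C(n, 10) · 2^{1 − 45} < 1, i.e. C(n, 10) < 2^{45 − 1} = 17592186044416.
Check values of n near the boundary:
  n = 99: C(99, 10) = 15579278510796; 15579278510796 < 17592186044416? YES
  n = 100: C(100, 10) = 17310309456440; 17310309456440 < 17592186044416? YES
  n = 101: C(101, 10) = 19212541264840; 19212541264840 < 17592186044416? NO
  n = 102: C(102, 10) = 21300860967540; 21300860967540 < 17592186044416? NO
  n = 103: C(103, 10) = 23591276125340; 23591276125340 < 17592186044416? NO
The largest n with C(n, 10) < 17592186044416 is n = 100 (where E[X] = 2163788682055/2199023255552 ≈ 0.984). Hence R(10, 10) > 100, i.e. R(10, 10) ≥ 101.

Largest n = 100; hence R(10, 10) > 100.


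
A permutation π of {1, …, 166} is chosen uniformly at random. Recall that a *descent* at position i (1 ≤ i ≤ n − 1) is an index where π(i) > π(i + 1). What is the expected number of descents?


Write X = Σ X_I over i = 1, …, 165, with X_I the indicator of one descent.
There are 165 indicators.
For each fixed i, the pair (π(i), π(i+1)) is a uniformly random ordered pair of distinct values from {1, …, 166}; by symmetry P[π(i) > π(i+1)] = 1/2.
By linearity: E[X] = 165 · (1/2) = (166 − 1) · (1/2) = 165/2 ≈ 82.500000.

E[X] = 165/2 = 82.500000.


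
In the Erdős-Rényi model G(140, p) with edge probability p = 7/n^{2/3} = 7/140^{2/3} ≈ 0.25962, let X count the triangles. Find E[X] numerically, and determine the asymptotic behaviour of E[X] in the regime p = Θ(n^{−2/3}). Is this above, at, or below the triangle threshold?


Number of potential triangles: C(140, 3) = 447580.
Each occurs with probability p³ ≈ (0.25962)³ ≈ 1.7500000e-02.
By linearity: E[X] = C(140, 3)·p³ ≈ 447580 · 1.7500000e-02 ≈ 7832.65000.
Since α = 2/3 < 1, p = c/n^{2/3} ≫ 1/n is above the triangle threshold p ~ 1/n. Asymptotically E[X] ~ (c³/6)·n^{3(1−α)} = (7³/6)·n^{1} → ∞; triangles are abundant w.h.p.

E[X] ≈ 7832.65000; in regime p = Θ(1/n^{2/3}) E[X] diverges (above the triangle threshold p ~ 1/n).


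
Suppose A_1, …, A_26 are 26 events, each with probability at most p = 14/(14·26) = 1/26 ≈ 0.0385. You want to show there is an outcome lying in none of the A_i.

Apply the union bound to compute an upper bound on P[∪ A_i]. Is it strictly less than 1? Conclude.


Union bound: P[∪_{i=1}^{26} A_i] ≤ Σ_i P[A_i] ≤ 26·p = 26·(1/26) = 1.
Numerically: 1 ≈ 1.0000.
Is 1 < 1? NO.
Since the bound 1 is ≥ 1, the union bound is uninformative here; it does NOT by itself certify existence.

26·p = 1 ≈ 1.0000; existence NOT certified by the union bound.


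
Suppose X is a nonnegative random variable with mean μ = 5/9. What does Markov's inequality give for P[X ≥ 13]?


μ = E[X] = 5/9, a = 13.
Markov: P[X ≥ 13] ≤ μ/a = (5/9)/13 = 5/117.
Numerically: ≈ 0.042735.
(Since a = 13 > μ = 0.555556, the bound 5/117 is < 1 and informative.)

P[X ≥ 13] ≤ 5/117 ≈ 0.042735.


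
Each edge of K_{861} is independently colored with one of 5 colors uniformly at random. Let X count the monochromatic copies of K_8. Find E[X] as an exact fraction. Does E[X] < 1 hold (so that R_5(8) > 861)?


E[X] = C(861, 8) · 5^{1 − 28} = 7250034996615275865 · 5^{−27} = 7250034996615275865/7450580596923828125.
As a reduced fraction: E[X] = 1450006999323055173/1490116119384765625 ≈ 0.9730832.
Is E[X] < 1? YES.
Since E[X] < 1, there exists a 5-coloring of K_{861} with no monochromatic K_8; hence R_5(8) > 861.

E[X] = 1450006999323055173/1490116119384765625 ≈ 0.9730832; E[X] < 1, so R_5(8) > 861.


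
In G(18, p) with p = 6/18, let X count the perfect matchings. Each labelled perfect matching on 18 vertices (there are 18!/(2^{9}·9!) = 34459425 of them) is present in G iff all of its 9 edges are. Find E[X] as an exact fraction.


K_18 has 18!/(2^{9}·9!) = 34459425 labelled perfect matchings.
For each such perfect matching H, let X_H = 1 if all 9 edges of H are present in G. Then P[X_H = 1] = p^{9} = (1/3)^{9} = 1/19683.
Summing the indicators: E[X] = Σ_H E[X_H] = 34459425 · p^{9} = 34459425 · 1/19683 = 425425/243.
Numerically: E[X] ≈ 1750.7.

E[X] = 34459425 · (1/3)^{9} = 425425/243 ≈ 1750.7.


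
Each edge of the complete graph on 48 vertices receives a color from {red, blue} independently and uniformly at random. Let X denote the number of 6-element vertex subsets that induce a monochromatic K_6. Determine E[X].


Let X = Σ_S X_S over the C(48, 6) = 12271512 subsets S of size 6, where X_S = 1 if the K_6 on S is monochromatic.
For a fixed S, the K_6 on S has C(6, 2) = 15 edges. P[all 15 edges red] = (1/2)^15, and likewise for blue, so P[monochromatic] = 2·(1/2)^15 = 2^{1 − 15} = 1/16384.
By linearity: E[X] = C(48, 6) · 2^{1 − 15} = 12271512 · 1/16384 = 1533939/2048.
Numerically: E[X] ≈ 748.99365.

E[X] = C(48,6)·2^(1−C(6,2)) = 1533939/2048 ≈ 748.99365.


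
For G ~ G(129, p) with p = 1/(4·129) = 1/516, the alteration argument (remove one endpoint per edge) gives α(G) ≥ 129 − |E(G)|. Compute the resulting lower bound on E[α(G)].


E[|E(G)|] = C(129, 2)·p = 8256 · (1/516) = 16.
E[α(G)] ≥ n − E[|E(G)|] = 129 − 16 = 113.
Numerically: ≈ 113.000.
(This is only a lower bound; the true E[α(G)] may be larger.)

E[α(G)] ≥ 113 ≈ 113.000.


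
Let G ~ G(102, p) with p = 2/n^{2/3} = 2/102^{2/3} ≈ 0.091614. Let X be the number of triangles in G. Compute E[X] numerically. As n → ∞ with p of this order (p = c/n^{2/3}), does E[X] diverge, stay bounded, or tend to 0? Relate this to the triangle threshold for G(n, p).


Number of potential triangles: C(102, 3) = 171700.
Each occurs with probability p³ ≈ (0.091614)³ ≈ 7.6893502e-04.
By linearity: E[X] = C(102, 3)·p³ ≈ 171700 · 7.6893502e-04 ≈ 132.02614.
Since α = 2/3 < 1, p = c/n^{2/3} ≫ 1/n is above the triangle threshold p ~ 1/n. Asymptotically E[X] ~ (c³/6)·n^{3(1−α)} = (2³/6)·n^{1} → ∞; triangles are abundant w.h.p.

E[X] ≈ 132.02614; in regime p = Θ(1/n^{2/3}) E[X] diverges (above the triangle threshold p ~ 1/n).


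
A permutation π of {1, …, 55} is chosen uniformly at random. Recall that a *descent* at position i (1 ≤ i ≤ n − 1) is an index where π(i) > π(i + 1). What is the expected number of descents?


Write X = Σ X_I over i = 1, …, 54, with X_I the indicator of one descent.
There are 54 indicators.
For each fixed i, the pair (π(i), π(i+1)) is a uniformly random ordered pair of distinct values from {1, …, 55}; by symmetry P[π(i) > π(i+1)] = 1/2.
By linearity: E[X] = 54 · (1/2) = (55 − 1) · (1/2) = 27 ≈ 27.0000.

E[X] = 27 = 27.0000.


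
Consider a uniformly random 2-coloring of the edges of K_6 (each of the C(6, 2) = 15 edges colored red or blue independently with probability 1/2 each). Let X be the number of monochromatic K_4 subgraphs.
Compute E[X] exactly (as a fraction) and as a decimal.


Let X = Σ_S X_S over the C(6, 4) = 15 subsets S of size 4, where X_S = 1 if the K_4 on S is monochromatic.
For a fixed S, the K_4 on S has C(4, 2) = 6 edges. P[all 6 edges red] = (1/2)^6, and likewise for blue, so P[monochromatic] = 2·(1/2)^6 = 2^{1 − 6} = 1/32.
By linearity of expectation: E[X] = C(6, 4) · 2^{1 − 6} = 15 · 1/32 = 15/32.
Numerically: E[X] ≈ 0.469.

E[X] = C(6,4)·2^(1−C(4,2)) = 15/32 ≈ 0.469.


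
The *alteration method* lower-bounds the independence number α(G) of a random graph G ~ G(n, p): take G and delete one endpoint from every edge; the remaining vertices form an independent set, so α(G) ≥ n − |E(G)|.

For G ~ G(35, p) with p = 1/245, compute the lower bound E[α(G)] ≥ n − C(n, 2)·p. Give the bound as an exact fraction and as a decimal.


E[|E(G)|] = C(35, 2)·p = 595 · (1/245) = 17/7.
E[α(G)] ≥ n − E[|E(G)|] = 35 − 17/7 = 228/7.
Numerically: ≈ 32.571.
(This is only a lower bound; the true E[α(G)] may be larger.)

E[α(G)] ≥ 228/7 ≈ 32.571.


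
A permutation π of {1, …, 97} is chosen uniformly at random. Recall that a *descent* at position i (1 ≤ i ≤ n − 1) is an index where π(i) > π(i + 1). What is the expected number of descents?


Write X = Σ X_I over i = 1, …, 96, with X_I the indicator of one descent.
There are 96 indicators.
For each fixed i, the pair (π(i), π(i+1)) is a uniformly random ordered pair of distinct values from {1, …, 97}; by symmetry P[π(i) > π(i+1)] = 1/2.
By linearity: E[X] = 96 · (1/2) = (97 − 1) · (1/2) = 48 ≈ 48.00000.

E[X] = 48 = 48.00000.


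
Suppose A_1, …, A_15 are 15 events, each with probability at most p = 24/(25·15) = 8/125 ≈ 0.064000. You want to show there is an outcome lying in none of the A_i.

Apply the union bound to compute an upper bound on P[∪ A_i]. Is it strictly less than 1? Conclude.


Union bound: P[∪_{i=1}^{15} A_i] ≤ Σ_i P[A_i] ≤ 15·p = 15·(8/125) = 24/25.
Numerically: 24/25 ≈ 0.960000.
Is 24/25 < 1? YES.
Since P[∪ A_i] ≤ 24/25 < 1, the complement has P[∩ A_i^c] ≥ 1 − 24/25 = 1/25 > 0, so some outcome avoids every A_i.

15·p = 24/25 ≈ 0.960000; existence CERTIFIED by the union bound.


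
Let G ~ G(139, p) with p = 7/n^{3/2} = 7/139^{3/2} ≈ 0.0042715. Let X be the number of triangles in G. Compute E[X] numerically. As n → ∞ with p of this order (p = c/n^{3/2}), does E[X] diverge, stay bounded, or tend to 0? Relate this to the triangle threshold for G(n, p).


Number of potential triangles: C(139, 3) = 437989.
Each occurs with probability p³ ≈ (0.0042715)³ ≈ 7.7934099e-08.
By linearity: E[X] = C(139, 3)·p³ ≈ 437989 · 7.7934099e-08 ≈ 0.03413.
Since α = 3/2 > 1, p = c/n^{3/2} = o(1/n) is below the triangle threshold p ~ 1/n. Asymptotically E[X] ~ (c³/6)·n^{3(1−α)} = (7³/6)·n^{-1.5} → 0, so by Markov's inequality G has no triangles w.h.p.

E[X] ≈ 0.03413; in regime p = Θ(1/n^{3/2}) E[X] tends to 0 (below the triangle threshold p ~ 1/n).


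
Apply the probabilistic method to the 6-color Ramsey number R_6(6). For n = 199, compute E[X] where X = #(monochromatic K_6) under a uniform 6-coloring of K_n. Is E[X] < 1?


E[X] = C(199, 6) · 6^{1 − 15} = 79936367511 · 6^{−14} = 79936367511/78364164096.
As a reduced fraction: E[X] = 26645455837/26121388032 ≈ 1.020063.
Is E[X] < 1? NO.
Since E[X] ≥ 1, the first-moment bound is inconclusive at n = 199; it does NOT by itself certify R_6(6) > 199.

E[X] = 26645455837/26121388032 ≈ 1.020063; E[X] ≥ 1; first-moment method inconclusive here.


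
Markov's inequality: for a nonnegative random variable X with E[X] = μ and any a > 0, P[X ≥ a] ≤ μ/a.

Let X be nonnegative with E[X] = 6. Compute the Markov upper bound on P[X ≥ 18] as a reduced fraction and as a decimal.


μ = E[X] = 6, a = 18.
Markov: P[X ≥ 18] ≤ μ/a = (6)/18 = 1/3.
Numerically: ≈ 0.333333.
(Since a = 18 > μ = 6.000000, the bound 1/3 is < 1 and informative.)

P[X ≥ 18] ≤ 1/3 ≈ 0.333333.


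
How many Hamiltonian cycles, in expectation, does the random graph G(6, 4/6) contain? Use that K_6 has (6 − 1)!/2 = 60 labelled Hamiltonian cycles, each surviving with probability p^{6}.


K_6 has (6 − 1)!/2 = 60 labelled Hamiltonian cycles.
For each such Hamiltonian cycle H, let X_H = 1 if all 6 edges of H are present in G. Then P[X_H = 1] = p^{6} = (2/3)^{6} = 64/729.
By linearity of expectation: E[X] = Σ_H E[X_H] = 60 · p^{6} = 60 · 64/729 = 1280/243.
Numerically: E[X] ≈ 5.267.

E[X] = 60 · (2/3)^{6} = 1280/243 ≈ 5.267.


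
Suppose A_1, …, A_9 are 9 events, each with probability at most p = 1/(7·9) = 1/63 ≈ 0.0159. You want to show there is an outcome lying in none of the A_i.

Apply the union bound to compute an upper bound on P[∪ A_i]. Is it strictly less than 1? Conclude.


Union bound: P[∪_{i=1}^{9} A_i] ≤ Σ_i P[A_i] ≤ 9·p = 9·(1/63) = 1/7.
Numerically: 1/7 ≈ 0.1429.
Is 1/7 < 1? YES.
Since P[∪ A_i] ≤ 1/7 < 1, the complement has P[∩ A_i^c] ≥ 1 − 1/7 = 6/7 > 0, so some outcome avoids every A_i.

9·p = 1/7 ≈ 0.1429; existence CERTIFIED by the union bound.


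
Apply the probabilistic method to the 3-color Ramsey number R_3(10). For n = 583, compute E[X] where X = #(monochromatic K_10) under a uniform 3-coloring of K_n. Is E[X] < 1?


E[X] = C(583, 10) · 3^{1 − 45} = 1156690232601431494120 · 3^{−44} = 1156690232601431494120/984770902183611232881.
As a reduced fraction: E[X] = 1156690232601431494120/984770902183611232881 ≈ 1.175.
Is E[X] < 1? NO.
Since E[X] ≥ 1, the first-moment bound is inconclusive at n = 583; it does NOT by itself certify R_3(10) > 583.

E[X] = 1156690232601431494120/984770902183611232881 ≈ 1.175; E[X] ≥ 1; first-moment method inconclusive here.


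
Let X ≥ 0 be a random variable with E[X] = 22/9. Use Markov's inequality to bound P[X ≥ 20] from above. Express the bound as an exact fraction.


μ = E[X] = 22/9, a = 20.
Markov: P[X ≥ 20] ≤ μ/a = (22/9)/20 = 11/90.
Numerically: ≈ 0.122222.
(Since a = 20 > μ = 2.444444, the bound 11/90 is < 1 and informative.)

P[X ≥ 20] ≤ 11/90 ≈ 0.122222.


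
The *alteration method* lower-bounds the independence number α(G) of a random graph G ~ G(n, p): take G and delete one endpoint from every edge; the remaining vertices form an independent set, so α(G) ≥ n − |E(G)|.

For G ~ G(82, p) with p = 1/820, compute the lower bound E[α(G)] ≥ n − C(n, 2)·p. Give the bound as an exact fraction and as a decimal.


E[|E(G)|] = C(82, 2)·p = 3321 · (1/820) = 81/20.
E[α(G)] ≥ n − E[|E(G)|] = 82 − 81/20 = 1559/20.
Numerically: ≈ 77.950000.
(This is only a lower bound; the true E[α(G)] may be larger.)

E[α(G)] ≥ 1559/20 ≈ 77.950000.


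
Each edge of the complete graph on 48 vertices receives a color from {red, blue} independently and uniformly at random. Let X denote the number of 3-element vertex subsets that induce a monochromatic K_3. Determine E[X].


Let X = Σ_S X_S over the C(48, 3) = 17296 subsets S of size 3, where X_S = 1 if the K_3 on S is monochromatic.
For a fixed S, the K_3 on S has C(3, 2) = 3 edges. P[all 3 edges red] = (1/2)^3, and likewise for blue, so P[monochromatic] = 2·(1/2)^3 = 2^{1 − 3} = 1/4.
By linearity of expectation: E[X] = C(48, 3) · 2^{1 − 3} = 17296 · 1/4 = 4324.
Numerically: E[X] ≈ 4324.000.

E[X] = C(48,3)·2^(1−C(3,2)) = 4324 ≈ 4324.000.


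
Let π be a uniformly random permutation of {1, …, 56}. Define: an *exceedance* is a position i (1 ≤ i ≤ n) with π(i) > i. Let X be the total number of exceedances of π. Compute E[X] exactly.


Write X = Σ_{i=1}^{56} X_i, where X_i = 1_{π(i) > i}.
For each fixed i, π(i) is uniform over {1, …, 56} (marginal of a uniform permutation), so P[π(i) > i] = (n − i)/n. Summing: Σ_{i=1}^{56} (n − i)/n = (0 + 1 + … + 55)/56 = 56(56 − 1)/(2·56) = (56 − 1)/2.
Hence E[X] = Σ_{i=1}^{56} (56 − i)/56 = 55/2 ≈ 27.5000.

E[X] = 55/2 = 27.5000.


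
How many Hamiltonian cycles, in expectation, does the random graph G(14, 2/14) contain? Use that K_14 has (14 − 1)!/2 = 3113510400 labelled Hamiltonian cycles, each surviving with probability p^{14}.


K_14 has (14 − 1)!/2 = 3113510400 labelled Hamiltonian cycles.
For each such Hamiltonian cycle H, let X_H = 1 if all 14 edges of H are present in G. Then P[X_H = 1] = p^{14} = (1/7)^{14} = 1/678223072849.
By linearity of expectation: E[X] = Σ_H E[X_H] = 3113510400 · p^{14} = 3113510400 · 1/678223072849 = 444787200/96889010407.
Numerically: E[X] ≈ 0.004591.

E[X] = 3113510400 · (1/7)^{14} = 444787200/96889010407 ≈ 0.004591.


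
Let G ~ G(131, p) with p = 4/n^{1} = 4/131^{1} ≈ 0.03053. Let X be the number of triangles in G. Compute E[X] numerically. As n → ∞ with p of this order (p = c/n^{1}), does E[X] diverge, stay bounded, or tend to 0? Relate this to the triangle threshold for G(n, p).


Number of potential triangles: C(131, 3) = 366145.
Each occurs with probability p³ ≈ (0.03053)³ ≈ 2.846860e-05.
By linearity: E[X] = C(131, 3)·p³ ≈ 366145 · 2.846860e-05 ≈ 10.4236.
Here α = 1, so p = 4/n is exactly at the triangle threshold p ~ 1/n. Asymptotically E[X] → c³/6 = 4³/6 = 32/3 ≈ 10.6667, a bounded constant. In this regime the triangle count is asymptotically Poisson(c³/6).

E[X] ≈ 10.4236; in regime p = Θ(1/n^{1}) E[X] stays bounded (at the triangle threshold p ~ 1/n).


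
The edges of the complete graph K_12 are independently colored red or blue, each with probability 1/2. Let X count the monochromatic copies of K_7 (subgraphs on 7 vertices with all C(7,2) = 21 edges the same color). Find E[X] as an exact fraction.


Let X = Σ_S X_S over the C(12, 7) = 792 subsets S of size 7, where X_S = 1 if the K_7 on S is monochromatic.
For a fixed S, the K_7 on S has C(7, 2) = 21 edges. P[all 21 edges red] = (1/2)^21, and likewise for blue, so P[monochromatic] = 2·(1/2)^21 = 2^{1 − 21} = 1/1048576.
By linearity of expectation: E[X] = C(12, 7) · 2^{1 − 21} = 792 · 1/1048576 = 99/131072.
Numerically: E[X] ≈ 0.000755.

E[X] = C(12,7)·2^(1−C(7,2)) = 99/131072 ≈ 0.000755.


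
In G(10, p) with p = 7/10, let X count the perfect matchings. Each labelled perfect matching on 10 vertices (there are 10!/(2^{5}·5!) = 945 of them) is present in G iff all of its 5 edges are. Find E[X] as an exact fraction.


K_10 has 10!/(2^{5}·5!) = 945 labelled perfect matchings.
For each such perfect matching H, let X_H = 1 if all 5 edges of H are present in G. Then P[X_H = 1] = p^{5} = (7/10)^{5} = 16807/100000.
Summing the indicators: E[X] = Σ_H E[X_H] = 945 · p^{5} = 945 · 16807/100000 = 3176523/20000.
Numerically: E[X] ≈ 158.8.

E[X] = 945 · (7/10)^{5} = 3176523/20000 ≈ 158.8.


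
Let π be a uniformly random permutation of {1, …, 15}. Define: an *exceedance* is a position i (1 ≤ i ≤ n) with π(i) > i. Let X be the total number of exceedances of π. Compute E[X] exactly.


Write X = Σ_{i=1}^{15} X_i, where X_i = 1_{π(i) > i}.
For each fixed i, π(i) is uniform over {1, …, 15} (marginal of a uniform permutation), so P[π(i) > i] = (n − i)/n. Summing: Σ_{i=1}^{15} (n − i)/n = (0 + 1 + … + 14)/15 = 15(15 − 1)/(2·15) = (15 − 1)/2.
Hence E[X] = Σ_{i=1}^{15} (15 − i)/15 = 7 ≈ 7.000000.

E[X] = 7 = 7.000000.


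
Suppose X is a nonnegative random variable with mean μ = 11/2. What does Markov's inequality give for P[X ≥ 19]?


μ = E[X] = 11/2, a = 19.
Markov: P[X ≥ 19] ≤ μ/a = (11/2)/19 = 11/38.
Numerically: ≈ 0.2895.
(Since a = 19 > μ = 5.5000, the bound 11/38 is < 1 and informative.)

P[X ≥ 19] ≤ 11/38 ≈ 0.2895.


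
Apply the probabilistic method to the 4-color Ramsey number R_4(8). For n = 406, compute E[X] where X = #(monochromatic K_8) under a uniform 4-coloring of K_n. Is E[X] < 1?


E[X] = C(406, 8) · 4^{1 − 28} = 17082453897995850 · 4^{−27} = 17082453897995850/18014398509481984.
As a reduced fraction: E[X] = 8541226948997925/9007199254740992 ≈ 0.94827.
Is E[X] < 1? YES.
Since E[X] < 1, there exists a 4-coloring of K_{406} with no monochromatic K_8; hence R_4(8) > 406.

E[X] = 8541226948997925/9007199254740992 ≈ 0.94827; E[X] < 1, so R_4(8) > 406.


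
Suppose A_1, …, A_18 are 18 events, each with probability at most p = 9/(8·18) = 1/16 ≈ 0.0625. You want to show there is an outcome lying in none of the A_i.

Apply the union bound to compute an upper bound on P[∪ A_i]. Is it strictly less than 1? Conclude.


Union bound: P[∪_{i=1}^{18} A_i] ≤ Σ_i P[A_i] ≤ 18·p = 18·(1/16) = 9/8.
Numerically: 9/8 ≈ 1.1250.
Is 9/8 < 1? NO.
Since the bound 9/8 is ≥ 1, the union bound is uninformative here; it does NOT by itself certify existence.

18·p = 9/8 ≈ 1.1250; existence NOT certified by the union bound.


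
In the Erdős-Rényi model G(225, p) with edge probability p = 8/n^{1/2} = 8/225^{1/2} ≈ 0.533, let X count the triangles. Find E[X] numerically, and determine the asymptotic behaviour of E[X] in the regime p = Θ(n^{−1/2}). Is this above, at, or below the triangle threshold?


Number of potential triangles: C(225, 3) = 1873200.
Each occurs with probability p³ ≈ (0.533)³ ≈ 1.51704e-01.
By linearity: E[X] = C(225, 3)·p³ ≈ 1873200 · 1.51704e-01 ≈ 284171.378.
Since α = 1/2 < 1, p = c/n^{1/2} ≫ 1/n is above the triangle threshold p ~ 1/n. Asymptotically E[X] ~ (c³/6)·n^{3(1−α)} = (8³/6)·n^{1.5} → ∞; triangles are abundant w.h.p.

E[X] ≈ 284171.378; in regime p = Θ(1/n^{1/2}) E[X] diverges (above the triangle threshold p ~ 1/n).


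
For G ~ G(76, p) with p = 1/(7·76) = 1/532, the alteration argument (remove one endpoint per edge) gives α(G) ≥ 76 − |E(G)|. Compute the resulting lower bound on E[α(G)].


E[|E(G)|] = C(76, 2)·p = 2850 · (1/532) = 75/14.
E[α(G)] ≥ n − E[|E(G)|] = 76 − 75/14 = 989/14.
Numerically: ≈ 70.642857.
(This is only a lower bound; the true E[α(G)] may be larger.)

E[α(G)] ≥ 989/14 ≈ 70.642857.


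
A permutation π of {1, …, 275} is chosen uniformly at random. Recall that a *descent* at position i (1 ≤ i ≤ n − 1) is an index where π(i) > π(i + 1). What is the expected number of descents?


Write X = Σ X_I over i = 1, …, 274, with X_I the indicator of one descent.
There are 274 indicators.
For each fixed i, the pair (π(i), π(i+1)) is a uniformly random ordered pair of distinct values from {1, …, 275}; by symmetry P[π(i) > π(i+1)] = 1/2.
By linearity: E[X] = 274 · (1/2) = (275 − 1) · (1/2) = 137 ≈ 137.000.

E[X] = 137 = 137.000.
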